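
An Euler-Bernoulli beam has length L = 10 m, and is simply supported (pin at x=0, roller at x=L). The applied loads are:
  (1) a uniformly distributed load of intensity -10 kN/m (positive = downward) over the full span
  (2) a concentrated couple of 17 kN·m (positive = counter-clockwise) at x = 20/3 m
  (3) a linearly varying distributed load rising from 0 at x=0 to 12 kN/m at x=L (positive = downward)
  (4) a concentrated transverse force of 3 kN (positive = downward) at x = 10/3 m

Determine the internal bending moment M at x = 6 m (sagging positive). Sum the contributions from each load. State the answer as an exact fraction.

Load 1 — uniform load w=-10 kN/m over full span:
  M_1 = wx(L-x)/2 = (-10)·6·(10-6)/2 = -120 kN·m
Load 2 — applied couple M₀=17 kN·m at a=20/3 m (b=L-a=10/3):
  M_2 = M₀x/L  [x≤a] = 17·6/10 = 51/5 kN·m
Load 3 — triangular load w₀=12 kN/m (0→w₀ over full span):
  M_3 = w₀Lx/6 - w₀x³/(6L) = 12·10·6/6 - 12·6³/(6·10) = 384/5 kN·m
Load 4 — point force P=3 kN at a=10/3 m (b=L-a=20/3):
  M_4 = Pa(L-x)/L  [x>a] = 3·(10/3)·(10-6)/10 = 4 kN·m
Superposition: M = Σ M_i = -29 kN·m ≈ -29.000000 kN·m

M(6) = -29 kN·m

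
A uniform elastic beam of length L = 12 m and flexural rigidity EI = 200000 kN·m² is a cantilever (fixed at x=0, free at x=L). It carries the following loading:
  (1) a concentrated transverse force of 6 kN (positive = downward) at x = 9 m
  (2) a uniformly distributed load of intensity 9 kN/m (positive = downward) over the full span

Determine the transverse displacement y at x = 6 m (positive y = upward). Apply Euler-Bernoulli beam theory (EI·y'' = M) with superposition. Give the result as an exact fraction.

y(6) = -4509/100000 m

Load 1 — point force P=6 kN at a=9 m (b=L-a=3):
  y_1 = -Px²(3a-x)/(6EI)  [x≤a] = -6·6²·(3·9-6)/(6·200000) = -189/50000 m
Load 2 — uniform load w=9 kN/m over full span:
  y_2 = -wx²(x²-4Lx+6L²)/(24EI) = -9·6²·(6²-4·12·6+6·12²)/(24·200000) = -4131/100000 m
Superposition: y = Σ y_i = -4509/100000 m ≈ -0.045090 m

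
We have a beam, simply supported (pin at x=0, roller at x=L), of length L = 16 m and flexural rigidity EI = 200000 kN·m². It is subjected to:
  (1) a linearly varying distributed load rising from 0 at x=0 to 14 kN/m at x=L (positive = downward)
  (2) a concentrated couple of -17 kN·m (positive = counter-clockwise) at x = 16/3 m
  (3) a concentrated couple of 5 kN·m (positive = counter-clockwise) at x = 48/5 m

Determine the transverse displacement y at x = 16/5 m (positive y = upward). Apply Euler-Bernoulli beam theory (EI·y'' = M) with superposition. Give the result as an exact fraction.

y(16/5) = -7561376/439453125 m

Load 1 — triangular load w₀=14 kN/m (0→w₀ over full span):
  y_1 = -w₀x(7L⁴-10L²x²+3x⁴)/(360LEI) = -14·(16/5)·(7·16⁴-10·16²·(16/5)²+3·(16/5)⁴)/(360·16·200000) = -2465792/146484375 m
Load 2 — applied couple M₀=-17 kN·m at a=16/3 m (b=L-a=32/3):
  y_2 = (M₀x³/(6L)+C₁x)/EI  [x≤a] with C₁=M₀(3b²-L²)/(6L)=-136/9 = ((-17)·(16/5)³/(6·16)+(-136/9)·(16/5))/200000 = -952/3515625 m
Load 3 — applied couple M₀=5 kN·m at a=48/5 m (b=L-a=32/5):
  y_3 = (M₀x³/(6L)+C₁x)/EI  [x≤a] with C₁=M₀(3b²-L²)/(6L)=-104/15 = (5·(16/5)³/(6·16)+(-104/15)·(16/5))/200000 = -8/78125 m
Superposition: y = Σ y_i = -7561376/439453125 m ≈ -0.017206 m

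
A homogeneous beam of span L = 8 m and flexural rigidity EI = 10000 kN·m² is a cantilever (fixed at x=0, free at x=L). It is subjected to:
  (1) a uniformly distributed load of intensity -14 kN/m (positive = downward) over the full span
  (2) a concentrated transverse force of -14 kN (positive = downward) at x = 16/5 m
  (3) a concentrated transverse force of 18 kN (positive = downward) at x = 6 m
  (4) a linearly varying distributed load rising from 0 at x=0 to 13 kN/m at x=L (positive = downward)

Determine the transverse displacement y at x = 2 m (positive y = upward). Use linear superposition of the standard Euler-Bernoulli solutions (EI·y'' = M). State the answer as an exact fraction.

y(2) = 179/12000 m

Load 1 — uniform load w=-14 kN/m over full span:
  y_1 = -wx²(x²-4Lx+6L²)/(24EI) = -(-14)·2²·(2²-4·8·2+6·8²)/(24·10000) = 189/2500 m
Load 2 — point force P=-14 kN at a=16/5 m (b=L-a=24/5):
  y_2 = -Px²(3a-x)/(6EI)  [x≤a] = -(-14)·2²·(3·(16/5)-2)/(6·10000) = 133/18750 m
Load 3 — point force P=18 kN at a=6 m (b=L-a=2):
  y_3 = -Px²(3a-x)/(6EI)  [x≤a] = -18·2²·(3·6-2)/(6·10000) = -12/625 m
Load 4 — triangular load w₀=13 kN/m (0→w₀ over full span):
  y_4 = (w₀Lx³/12-w₀L²x²/6-w₀x⁵/(120L))/EI = (13·8·2³/12-13·8²·2²/6-13·2⁵/(120·8))/10000 = -14573/300000 m
Superposition: y = Σ y_i = 179/12000 m ≈ 0.014917 m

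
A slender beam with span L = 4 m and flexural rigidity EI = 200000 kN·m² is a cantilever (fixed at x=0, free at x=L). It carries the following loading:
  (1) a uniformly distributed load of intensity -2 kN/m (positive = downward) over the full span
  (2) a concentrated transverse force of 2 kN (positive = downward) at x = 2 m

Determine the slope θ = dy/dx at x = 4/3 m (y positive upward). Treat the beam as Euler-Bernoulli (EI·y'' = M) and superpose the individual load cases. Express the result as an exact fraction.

Load 1 — uniform load w=-2 kN/m over full span:
  θ_1 = -wx(x²-3Lx+3L²)/(6EI) = -(-2)·(4/3)·((4/3)²-3·4·(4/3)+3·4²)/(6·200000) = 19/253125 rad
Load 2 — point force P=2 kN at a=2 m (b=L-a=2):
  θ_2 = -Px(2a-x)/(2EI)  [x≤a] = -2·(4/3)·(2·2-(4/3))/(2·200000) = -1/56250 rad
Superposition: θ = Σ θ_i = 29/506250 rad ≈ 0.000057 rad

θ(4/3) = 29/506250 rad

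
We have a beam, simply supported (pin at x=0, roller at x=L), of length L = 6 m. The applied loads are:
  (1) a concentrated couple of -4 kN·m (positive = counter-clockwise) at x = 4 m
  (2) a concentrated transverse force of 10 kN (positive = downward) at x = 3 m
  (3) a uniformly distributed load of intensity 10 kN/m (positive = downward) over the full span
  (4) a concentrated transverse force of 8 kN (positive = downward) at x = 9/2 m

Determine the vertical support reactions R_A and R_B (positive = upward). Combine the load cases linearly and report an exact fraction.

Load 1 — applied couple M₀=-4 kN·m at a=4 m (b=L-a=2):
  R_A = M₀/L = (-4)/6 = -2/3 kN
  R_B = -M₀/L = -(-4)/6 = 2/3 kN
Load 2 — point force P=10 kN at a=3 m (b=L-a=3):
  R_A = Pb/L = 10·3/6 = 5 kN
  R_B = Pa/L = 10·3/6 = 5 kN
Load 3 — uniform load w=10 kN/m over full span:
  R_A = wL/2 = 10·6/2 = 30 kN
  R_B = wL/2 = 10·6/2 = 30 kN
Load 4 — point force P=8 kN at a=9/2 m (b=L-a=3/2):
  R_A = Pb/L = 8·(3/2)/6 = 2 kN
  R_B = Pa/L = 8·(9/2)/6 = 6 kN
Superposition: R_A = 109/3 kN, R_B = 125/3 kN

R_A = 109/3 kN, R_B = 125/3 kN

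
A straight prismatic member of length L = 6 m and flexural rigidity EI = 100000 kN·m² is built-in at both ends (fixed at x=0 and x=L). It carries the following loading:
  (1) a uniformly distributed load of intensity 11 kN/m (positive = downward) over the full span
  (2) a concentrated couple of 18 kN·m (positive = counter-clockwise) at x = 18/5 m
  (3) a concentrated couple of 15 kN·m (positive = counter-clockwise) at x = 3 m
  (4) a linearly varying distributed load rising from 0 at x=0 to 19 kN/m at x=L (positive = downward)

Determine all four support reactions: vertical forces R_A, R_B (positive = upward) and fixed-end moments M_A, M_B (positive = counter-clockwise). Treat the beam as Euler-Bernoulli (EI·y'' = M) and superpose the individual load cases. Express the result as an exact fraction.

Load 1 — uniform load w=11 kN/m over full span:
  R_A = wL/2 = 11·6/2 = 33 kN
  M_A = wL²/12 = 11·6²/12 = 33 kN·m
  R_B = wL/2 = 11·6/2 = 33 kN
  M_B = -wL²/12 = -11·6²/12 = -33 kN·m
Load 2 — applied couple M₀=18 kN·m at a=18/5 m (b=L-a=12/5):
  R_A = 6M₀ab/L³ = 6·18·(18/5)·(12/5)/6³ = 108/25 kN
  M_A = M₀b(2a-b)/L² = 18·(12/5)·(2·(18/5)-(12/5))/6² = 144/25 kN·m
  R_B = -6M₀ab/L³ = -6·18·(18/5)·(12/5)/6³ = -108/25 kN
  M_B = M₀a(2b-a)/L² = 18·(18/5)·(2·(12/5)-(18/5))/6² = 54/25 kN·m
Load 3 — applied couple M₀=15 kN·m at a=3 m (b=L-a=3):
  R_A = 6M₀ab/L³ = 6·15·3·3/6³ = 15/4 kN
  M_A = M₀b(2a-b)/L² = 15·3·(2·3-3)/6² = 15/4 kN·m
  R_B = -6M₀ab/L³ = -6·15·3·3/6³ = -15/4 kN
  M_B = M₀a(2b-a)/L² = 15·3·(2·3-3)/6² = 15/4 kN·m
Load 4 — triangular load w₀=19 kN/m (0→w₀ over full span):
  R_A = 3w₀L/20 = 3·19·6/20 = 171/10 kN
  M_A = w₀L²/30 = 19·6²/30 = 114/5 kN·m
  R_B = 7w₀L/20 = 7·19·6/20 = 399/10 kN
  M_B = -w₀L²/20 = -19·6²/20 = -171/5 kN·m
Superposition: R_A = 5817/100 kN, M_A = 6531/100 kN·m, R_B = 6483/100 kN, M_B = -6129/100 kN·m

R_A = 5817/100 kN, M_A = 6531/100 kN·m, R_B = 6483/100 kN, M_B = -6129/100 kN·m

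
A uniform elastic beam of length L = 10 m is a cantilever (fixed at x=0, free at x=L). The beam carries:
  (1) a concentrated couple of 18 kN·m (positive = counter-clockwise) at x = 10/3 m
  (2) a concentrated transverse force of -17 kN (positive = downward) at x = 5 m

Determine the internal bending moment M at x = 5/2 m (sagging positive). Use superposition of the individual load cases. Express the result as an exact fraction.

Load 1 — applied couple M₀=18 kN·m at a=10/3 m (b=L-a=20/3):
  M_1 = M₀  [x≤a] = 18 = 18 kN·m
Load 2 — point force P=-17 kN at a=5 m (b=L-a=5):
  M_2 = -P(a-x)  [x≤a] = -(-17)·(5-(5/2)) = 85/2 kN·m
Superposition: M = Σ M_i = 121/2 kN·m ≈ 60.500000 kN·m

M(5/2) = 121/2 kN·m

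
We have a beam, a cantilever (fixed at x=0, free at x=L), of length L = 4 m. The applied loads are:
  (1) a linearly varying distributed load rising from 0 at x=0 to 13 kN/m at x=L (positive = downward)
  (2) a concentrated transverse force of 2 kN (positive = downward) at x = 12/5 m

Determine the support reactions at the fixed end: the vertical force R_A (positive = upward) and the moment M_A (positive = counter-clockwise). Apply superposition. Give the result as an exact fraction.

Load 1 — triangular load w₀=13 kN/m (0→w₀ over full span):
  R_A = w₀L/2 = 13·4/2 = 26 kN
  M_A = w₀L²/3 = 13·4²/3 = 208/3 kN·m
Load 2 — point force P=2 kN at a=12/5 m (b=L-a=8/5):
  R_A = P = 2 kN
  M_A = Pa = 2·(12/5) = 24/5 kN·m
Superposition: R_A = 28 kN, M_A = 1112/15 kN·m

R_A = 28 kN, M_A = 1112/15 kN·m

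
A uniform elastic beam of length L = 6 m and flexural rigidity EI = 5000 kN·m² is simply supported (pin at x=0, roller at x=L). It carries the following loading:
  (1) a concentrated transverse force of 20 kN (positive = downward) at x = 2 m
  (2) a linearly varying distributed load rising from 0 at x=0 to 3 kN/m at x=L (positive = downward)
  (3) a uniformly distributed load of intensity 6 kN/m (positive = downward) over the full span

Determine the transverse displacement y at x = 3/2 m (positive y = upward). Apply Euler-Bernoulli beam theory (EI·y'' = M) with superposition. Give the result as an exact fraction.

Load 1 — point force P=20 kN at a=2 m (b=L-a=4):
  y_1 = -Pbx(L²-b²-x²)/(6LEI)  [x≤a] = -20·4·(3/2)·(6²-4²-(3/2)²)/(6·6·5000) = -71/6000 m
Load 2 — triangular load w₀=3 kN/m (0→w₀ over full span):
  y_2 = -w₀x(7L⁴-10L²x²+3x⁴)/(360LEI) = -3·(3/2)·(7·6⁴-10·6²·(3/2)²+3·(3/2)⁴)/(360·6·5000) = -8829/2560000 m
Load 3 — uniform load w=6 kN/m over full span:
  y_3 = -wx(L³-2Lx²+x³)/(24EI) = -6·(3/2)·(6³-2·6·(3/2)²+(3/2)³)/(24·5000) = -4617/320000 m
Superposition: y = Σ y_i = -9127/307200 m ≈ -0.029710 m

y(3/2) = -9127/307200 m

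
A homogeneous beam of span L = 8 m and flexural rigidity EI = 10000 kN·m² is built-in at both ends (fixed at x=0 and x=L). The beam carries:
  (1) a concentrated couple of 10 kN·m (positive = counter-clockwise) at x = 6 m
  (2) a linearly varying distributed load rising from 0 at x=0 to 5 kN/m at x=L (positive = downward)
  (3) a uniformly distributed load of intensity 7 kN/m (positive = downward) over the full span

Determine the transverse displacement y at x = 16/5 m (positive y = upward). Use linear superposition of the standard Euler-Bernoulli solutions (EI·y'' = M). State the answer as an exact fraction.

y(16/5) = -19673/1953125 m

Load 1 — applied couple M₀=10 kN·m at a=6 m (b=L-a=2):
  y_1 = (R_Ax³/6 - M_Ax²/2)/EI  [x≤a] with R_A=45/32, M_A=25/8 = ((45/32)·(16/5)³/6 - (25/8)·(16/5)²/2)/10000 = -13/15625 m
Load 2 — triangular load w₀=5 kN/m (0→w₀ over full span):
  y_2 = -w₀x²(L-x)²(x+2L)/(120LEI) = -5·(16/5)²·(8-(16/5))²·((16/5)+2·8)/(120·8·10000) = -4608/1953125 m
Load 3 — uniform load w=7 kN/m over full span:
  y_3 = -wx²(L-x)²/(24EI) = -7·(16/5)²·(8-(16/5))²/(24·10000) = -2688/390625 m
Superposition: y = Σ y_i = -19673/1953125 m ≈ -0.010073 m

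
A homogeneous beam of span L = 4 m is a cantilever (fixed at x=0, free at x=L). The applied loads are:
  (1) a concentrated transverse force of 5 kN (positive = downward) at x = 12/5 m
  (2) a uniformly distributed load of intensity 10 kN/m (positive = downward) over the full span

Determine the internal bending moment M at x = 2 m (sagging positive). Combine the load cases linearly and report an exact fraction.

Load 1 — point force P=5 kN at a=12/5 m (b=L-a=8/5):
  M_1 = -P(a-x)  [x≤a] = -5·((12/5)-2) = -2 kN·m
Load 2 — uniform load w=10 kN/m over full span:
  M_2 = -w(L-x)²/2 = -10·(4-2)²/2 = -20 kN·m
Superposition: M = Σ M_i = -22 kN·m ≈ -22.000000 kN·m

M(2) = -22 kN·m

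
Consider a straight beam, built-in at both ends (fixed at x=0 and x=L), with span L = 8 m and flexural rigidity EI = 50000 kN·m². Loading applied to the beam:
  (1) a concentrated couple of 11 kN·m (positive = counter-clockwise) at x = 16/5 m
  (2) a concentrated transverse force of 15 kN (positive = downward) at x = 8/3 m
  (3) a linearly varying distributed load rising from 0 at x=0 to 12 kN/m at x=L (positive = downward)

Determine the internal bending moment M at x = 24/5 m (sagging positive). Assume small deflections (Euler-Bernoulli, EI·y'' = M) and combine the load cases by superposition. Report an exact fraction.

Load 1 — applied couple M₀=11 kN·m at a=16/5 m (b=L-a=24/5):
  M_1 = R_Ax - M_A - M₀  [x>a] with R_A=99/50, M_A=33/25 = (99/50)·(24/5) - (33/25) - 11 = -352/125 kN·m
Load 2 — point force P=15 kN at a=8/3 m (b=L-a=16/3):
  M_2 = Pa²(a+3b)(L-x)/L³ - Pa²b/L²  [x>a] = 15·(8/3)²·((8/3)+3·(16/3))·(8-(24/5))/8³ - 15·(8/3)²·(16/3)/8² = 32/9 kN·m
Load 3 — triangular load w₀=12 kN/m (0→w₀ over full span):
  M_3 = 3w₀Lx/20 - w₀L²/30 - w₀x³/(6L) = 3·12·8·(24/5)/20 - 12·8²/30 - 12·(24/5)³/(6·8) = 1984/125 kN·m
Superposition: M = Σ M_i = 18688/1125 kN·m ≈ 16.611556 kN·m

M(24/5) = 18688/1125 kN·m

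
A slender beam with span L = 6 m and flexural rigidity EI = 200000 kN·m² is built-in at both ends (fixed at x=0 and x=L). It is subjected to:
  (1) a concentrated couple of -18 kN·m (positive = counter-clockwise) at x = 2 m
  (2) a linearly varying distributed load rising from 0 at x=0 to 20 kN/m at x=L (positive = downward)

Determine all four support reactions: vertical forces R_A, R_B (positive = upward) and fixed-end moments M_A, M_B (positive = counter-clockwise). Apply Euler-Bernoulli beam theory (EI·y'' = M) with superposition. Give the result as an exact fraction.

R_A = 14 kN, M_A = 24 kN·m, R_B = 46 kN, M_B = -42 kN·m

Load 1 — applied couple M₀=-18 kN·m at a=2 m (b=L-a=4):
  R_A = 6M₀ab/L³ = 6·(-18)·2·4/6³ = -4 kN
  M_A = M₀b(2a-b)/L² = (-18)·4·(2·2-4)/6² = 0 kN·m
  R_B = -6M₀ab/L³ = -6·(-18)·2·4/6³ = 4 kN
  M_B = M₀a(2b-a)/L² = (-18)·2·(2·4-2)/6² = -6 kN·m
Load 2 — triangular load w₀=20 kN/m (0→w₀ over full span):
  R_A = 3w₀L/20 = 3·20·6/20 = 18 kN
  M_A = w₀L²/30 = 20·6²/30 = 24 kN·m
  R_B = 7w₀L/20 = 7·20·6/20 = 42 kN
  M_B = -w₀L²/20 = -20·6²/20 = -36 kN·m
Superposition: R_A = 14 kN, M_A = 24 kN·m, R_B = 46 kN, M_B = -42 kN·m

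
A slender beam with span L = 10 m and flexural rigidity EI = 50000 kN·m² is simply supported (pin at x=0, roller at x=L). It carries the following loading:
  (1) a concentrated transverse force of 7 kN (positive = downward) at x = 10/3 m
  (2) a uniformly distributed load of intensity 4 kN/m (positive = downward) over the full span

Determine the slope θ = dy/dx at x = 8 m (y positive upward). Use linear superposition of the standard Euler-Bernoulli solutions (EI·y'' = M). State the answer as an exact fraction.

θ(8) = 6557/2025000 rad

Load 1 — point force P=7 kN at a=10/3 m (b=L-a=20/3):
  θ_1 = -Pa(2L²-6Lx+3x²+a²)/(6LEI)  [x>a] = -7·(10/3)·(2·10²-6·10·8+3·8²+(10/3)²)/(6·10·50000) = 1211/2025000 rad
Load 2 — uniform load w=4 kN/m over full span:
  θ_2 = -w(L³-6Lx²+4x³)/(24EI) = -4·(10³-6·10·8²+4·8³)/(24·50000) = 33/12500 rad
Superposition: θ = Σ θ_i = 6557/2025000 rad ≈ 0.003238 rad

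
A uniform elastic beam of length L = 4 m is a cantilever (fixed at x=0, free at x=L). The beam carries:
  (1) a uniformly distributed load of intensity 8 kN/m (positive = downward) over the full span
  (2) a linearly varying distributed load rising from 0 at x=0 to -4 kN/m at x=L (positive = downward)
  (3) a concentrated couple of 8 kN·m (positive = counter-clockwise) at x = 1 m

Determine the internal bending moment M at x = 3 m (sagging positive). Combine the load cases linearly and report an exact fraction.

Load 1 — uniform load w=8 kN/m over full span:
  M_1 = -w(L-x)²/2 = -8·(4-3)²/2 = -4 kN·m
Load 2 — triangular load w₀=-4 kN/m (0→w₀ over full span):
  M_2 = w₀Lx/2 - w₀L²/3 - w₀x³/(6L) = (-4)·4·3/2 - (-4)·4²/3 - (-4)·3³/(6·4) = 11/6 kN·m
Load 3 — applied couple M₀=8 kN·m at a=1 m (b=L-a=3):
  M_3 = 0  [x>a] = 0 kN·m
Superposition: M = Σ M_i = -13/6 kN·m ≈ -2.166667 kN·m

M(3) = -13/6 kN·m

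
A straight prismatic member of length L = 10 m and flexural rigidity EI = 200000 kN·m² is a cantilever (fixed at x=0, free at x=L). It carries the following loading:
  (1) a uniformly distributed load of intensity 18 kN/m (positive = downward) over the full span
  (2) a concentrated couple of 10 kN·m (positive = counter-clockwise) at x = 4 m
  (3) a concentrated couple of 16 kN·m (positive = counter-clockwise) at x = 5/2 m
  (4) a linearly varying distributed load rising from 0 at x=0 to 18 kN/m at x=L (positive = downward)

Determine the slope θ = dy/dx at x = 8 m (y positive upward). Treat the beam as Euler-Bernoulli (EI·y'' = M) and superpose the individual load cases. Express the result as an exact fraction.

Load 1 — uniform load w=18 kN/m over full span:
  θ_1 = -wx(x²-3Lx+3L²)/(6EI) = -18·8·(8²-3·10·8+3·10²)/(6·200000) = -93/6250 rad
Load 2 — applied couple M₀=10 kN·m at a=4 m (b=L-a=6):
  θ_2 = M₀a/EI  [x>a] = 10·4/200000 = 1/5000 rad
Load 3 — applied couple M₀=16 kN·m at a=5/2 m (b=L-a=15/2):
  θ_3 = M₀a/EI  [x>a] = 16·(5/2)/200000 = 1/5000 rad
Load 4 — triangular load w₀=18 kN/m (0→w₀ over full span):
  θ_4 = (w₀Lx²/4-w₀L²x/3-w₀x⁴/(24L))/EI = (18·10·8²/4-18·10²·8/3-18·8⁴/(24·10))/200000 = -174/15625 rad
Superposition: θ = Σ θ_i = -1601/62500 rad ≈ -0.025616 rad

θ(8) = -1601/62500 rad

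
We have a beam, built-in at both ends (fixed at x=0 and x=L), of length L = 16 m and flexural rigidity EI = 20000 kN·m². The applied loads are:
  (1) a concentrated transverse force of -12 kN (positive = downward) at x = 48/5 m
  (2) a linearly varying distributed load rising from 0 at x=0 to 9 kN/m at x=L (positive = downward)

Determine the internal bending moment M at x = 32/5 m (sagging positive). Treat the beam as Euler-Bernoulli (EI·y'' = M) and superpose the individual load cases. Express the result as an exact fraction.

Load 1 — point force P=-12 kN at a=48/5 m (b=L-a=32/5):
  M_1 = Pb²(3a+b)x/L³ - Pab²/L²  [x≤a] = (-12)·(32/5)²·(3·(48/5)+(32/5))·(32/5)/16³ - (-12)·(48/5)·(32/5)²/16² = -5376/625 kN·m
Load 2 — triangular load w₀=9 kN/m (0→w₀ over full span):
  M_2 = 3w₀Lx/20 - w₀L²/30 - w₀x³/(6L) = 3·9·16·(32/5)/20 - 9·16²/30 - 9·(32/5)³/(6·16) = 4608/125 kN·m
Superposition: M = Σ M_i = 17664/625 kN·m ≈ 28.262400 kN·m

M(32/5) = 17664/625 kN·m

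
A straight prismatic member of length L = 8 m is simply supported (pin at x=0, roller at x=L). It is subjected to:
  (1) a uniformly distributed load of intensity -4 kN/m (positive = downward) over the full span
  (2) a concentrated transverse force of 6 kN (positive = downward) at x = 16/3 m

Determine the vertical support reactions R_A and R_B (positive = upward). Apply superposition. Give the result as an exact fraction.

Load 1 — uniform load w=-4 kN/m over full span:
  R_A = wL/2 = (-4)·8/2 = -16 kN
  R_B = wL/2 = (-4)·8/2 = -16 kN
Load 2 — point force P=6 kN at a=16/3 m (b=L-a=8/3):
  R_A = Pb/L = 6·(8/3)/8 = 2 kN
  R_B = Pa/L = 6·(16/3)/8 = 4 kN
Superposition: R_A = -14 kN, R_B = -12 kN

R_A = -14 kN, R_B = -12 kN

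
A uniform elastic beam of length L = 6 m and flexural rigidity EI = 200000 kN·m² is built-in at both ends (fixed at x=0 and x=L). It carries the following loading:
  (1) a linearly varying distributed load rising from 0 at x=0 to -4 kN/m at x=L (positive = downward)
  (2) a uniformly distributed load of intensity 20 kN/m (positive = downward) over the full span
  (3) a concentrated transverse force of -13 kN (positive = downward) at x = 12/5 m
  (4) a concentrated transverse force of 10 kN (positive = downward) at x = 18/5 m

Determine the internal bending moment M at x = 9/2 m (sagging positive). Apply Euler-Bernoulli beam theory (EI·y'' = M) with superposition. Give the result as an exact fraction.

M(9/2) = 7929/1000 kN·m

Load 1 — triangular load w₀=-4 kN/m (0→w₀ over full span):
  M_1 = 3w₀Lx/20 - w₀L²/30 - w₀x³/(6L) = 3·(-4)·6·(9/2)/20 - (-4)·6²/30 - (-4)·(9/2)³/(6·6) = -51/40 kN·m
Load 2 — uniform load w=20 kN/m over full span:
  M_2 = wLx/2 - wL²/12 - wx²/2 = 20·6·(9/2)/2 - 20·6²/12 - 20·(9/2)²/2 = 15/2 kN·m
Load 3 — point force P=-13 kN at a=12/5 m (b=L-a=18/5):
  M_3 = Pa²(a+3b)(L-x)/L³ - Pa²b/L²  [x>a] = (-13)·(12/5)²·((12/5)+3·(18/5))·(6-(9/2))/6³ - (-13)·(12/5)²·(18/5)/6² = 78/125 kN·m
Load 4 — point force P=10 kN at a=18/5 m (b=L-a=12/5):
  M_4 = Pa²(a+3b)(L-x)/L³ - Pa²b/L²  [x>a] = 10·(18/5)²·((18/5)+3·(12/5))·(6-(9/2))/6³ - 10·(18/5)²·(12/5)/6² = 27/25 kN·m
Superposition: M = Σ M_i = 7929/1000 kN·m ≈ 7.929000 kN·m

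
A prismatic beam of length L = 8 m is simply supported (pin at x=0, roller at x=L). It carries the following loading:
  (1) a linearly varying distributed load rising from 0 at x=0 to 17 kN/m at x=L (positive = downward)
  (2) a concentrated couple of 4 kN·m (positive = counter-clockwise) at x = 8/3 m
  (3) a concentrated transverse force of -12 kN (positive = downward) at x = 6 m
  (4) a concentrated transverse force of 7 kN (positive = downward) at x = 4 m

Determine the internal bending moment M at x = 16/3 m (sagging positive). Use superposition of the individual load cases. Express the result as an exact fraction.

Load 1 — triangular load w₀=17 kN/m (0→w₀ over full span):
  M_1 = w₀Lx/6 - w₀x³/(6L) = 17·8·(16/3)/6 - 17·(16/3)³/(6·8) = 5440/81 kN·m
Load 2 — applied couple M₀=4 kN·m at a=8/3 m (b=L-a=16/3):
  M_2 = M₀x/L - M₀  [x>a] = 4·(16/3)/8 - 4 = -4/3 kN·m
Load 3 — point force P=-12 kN at a=6 m (b=L-a=2):
  M_3 = Pbx/L  [x≤a] = (-12)·2·(16/3)/8 = -16 kN·m
Load 4 — point force P=7 kN at a=4 m (b=L-a=4):
  M_4 = Pa(L-x)/L  [x>a] = 7·4·(8-(16/3))/8 = 28/3 kN·m
Superposition: M = Σ M_i = 4792/81 kN·m ≈ 59.160494 kN·m

M(16/3) = 4792/81 kN·m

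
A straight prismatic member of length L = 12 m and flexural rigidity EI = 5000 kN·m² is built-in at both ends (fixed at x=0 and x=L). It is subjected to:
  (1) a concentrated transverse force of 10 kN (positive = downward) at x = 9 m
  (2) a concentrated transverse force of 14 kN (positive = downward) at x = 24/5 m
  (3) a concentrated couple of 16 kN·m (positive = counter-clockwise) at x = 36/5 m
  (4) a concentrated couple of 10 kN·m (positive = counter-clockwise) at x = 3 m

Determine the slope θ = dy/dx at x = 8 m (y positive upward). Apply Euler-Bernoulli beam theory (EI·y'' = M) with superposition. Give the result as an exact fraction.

θ(8) = 512/78125 rad

Load 1 — point force P=10 kN at a=9 m (b=L-a=3):
  θ_1 = -Pb²x(2aL-(3a+b)x)/(2L³EI)  [x≤a] = -10·3²·8·(2·9·12-(3·9+3)·8)/(2·12³·5000) = 1/1000 rad
Load 2 — point force P=14 kN at a=24/5 m (b=L-a=36/5):
  θ_2 = Pa²(L-x)(2bL-(3b+a)(L-x))/(2L³EI)  [x>a] = 14·(24/5)²·(12-8)·(2·(36/5)·12-(3·(36/5)+(24/5))·(12-8))/(2·12³·5000) = 392/78125 rad
Load 3 — applied couple M₀=16 kN·m at a=36/5 m (b=L-a=24/5):
  θ_3 = (R_Ax²/2 - M_Ax - M₀(x-a))/EI  [x>a] with R_A=48/25, M_A=128/25 = ((48/25)·8²/2 - (128/25)·8 - 16·(8-(36/5)))/5000 = 24/15625 rad
Load 4 — applied couple M₀=10 kN·m at a=3 m (b=L-a=9):
  θ_4 = (R_Ax²/2 - M_Ax - M₀(x-a))/EI  [x>a] with R_A=15/16, M_A=-15/8 = ((15/16)·8²/2 - (-15/8)·8 - 10·(8-3))/5000 = -1/1000 rad
Superposition: θ = Σ θ_i = 512/78125 rad ≈ 0.006554 rad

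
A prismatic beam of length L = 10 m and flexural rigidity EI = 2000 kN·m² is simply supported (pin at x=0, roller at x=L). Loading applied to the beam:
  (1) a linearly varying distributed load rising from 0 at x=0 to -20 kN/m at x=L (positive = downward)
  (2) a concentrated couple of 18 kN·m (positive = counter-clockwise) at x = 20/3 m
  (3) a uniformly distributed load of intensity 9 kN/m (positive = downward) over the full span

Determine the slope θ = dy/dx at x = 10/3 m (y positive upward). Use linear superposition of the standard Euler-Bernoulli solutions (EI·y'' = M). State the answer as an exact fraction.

θ(10/3) = 1139/97200 rad

Load 1 — triangular load w₀=-20 kN/m (0→w₀ over full span):
  θ_1 = -w₀(7L⁴-30L²x²+15x⁴)/(360LEI) = -(-20)·(7·10⁴-30·10²·(10/3)²+15·(10/3)⁴)/(360·10·2000) = 26/243 rad
Load 2 — applied couple M₀=18 kN·m at a=20/3 m (b=L-a=10/3):
  θ_2 = (M₀x²/(2L)+C₁)/EI  [x≤a] with C₁=M₀(3b²-L²)/(6L)=-20 = (18·(10/3)²/(2·10)+(-20))/2000 = -1/200 rad
Load 3 — uniform load w=9 kN/m over full span:
  θ_3 = -w(L³-6Lx²+4x³)/(24EI) = -9·(10³-6·10·(10/3)²+4·(10/3)³)/(24·2000) = -13/144 rad
Superposition: θ = Σ θ_i = 1139/97200 rad ≈ 0.011718 rad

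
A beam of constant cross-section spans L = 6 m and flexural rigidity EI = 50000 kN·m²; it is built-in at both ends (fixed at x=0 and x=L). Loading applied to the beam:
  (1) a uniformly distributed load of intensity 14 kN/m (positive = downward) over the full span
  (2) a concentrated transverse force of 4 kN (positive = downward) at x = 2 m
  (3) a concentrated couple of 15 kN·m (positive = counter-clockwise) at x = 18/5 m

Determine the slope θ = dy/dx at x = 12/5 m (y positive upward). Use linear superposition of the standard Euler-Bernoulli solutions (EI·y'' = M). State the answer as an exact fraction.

Load 1 — uniform load w=14 kN/m over full span:
  θ_1 = -wx(L-x)(L-2x)/(12EI) = -14·(12/5)·(6-(12/5))·(6-2·(12/5))/(12·50000) = -189/781250 rad
Load 2 — point force P=4 kN at a=2 m (b=L-a=4):
  θ_2 = Pa²(L-x)(2bL-(3b+a)(L-x))/(2L³EI)  [x>a] = 4·2²·(6-(12/5))·(2·4·6-(3·4+2)·(6-(12/5)))/(2·6³·50000) = -1/156250 rad
Load 3 — applied couple M₀=15 kN·m at a=18/5 m (b=L-a=12/5):
  θ_3 = (R_Ax²/2 - M_Ax)/EI  [x≤a] with R_A=18/5, M_A=24/5 = ((18/5)·(12/5)²/2 - (24/5)·(12/5))/50000 = -9/390625 rad
Superposition: θ = Σ θ_i = -106/390625 rad ≈ -0.000271 rad

θ(12/5) = -106/390625 rad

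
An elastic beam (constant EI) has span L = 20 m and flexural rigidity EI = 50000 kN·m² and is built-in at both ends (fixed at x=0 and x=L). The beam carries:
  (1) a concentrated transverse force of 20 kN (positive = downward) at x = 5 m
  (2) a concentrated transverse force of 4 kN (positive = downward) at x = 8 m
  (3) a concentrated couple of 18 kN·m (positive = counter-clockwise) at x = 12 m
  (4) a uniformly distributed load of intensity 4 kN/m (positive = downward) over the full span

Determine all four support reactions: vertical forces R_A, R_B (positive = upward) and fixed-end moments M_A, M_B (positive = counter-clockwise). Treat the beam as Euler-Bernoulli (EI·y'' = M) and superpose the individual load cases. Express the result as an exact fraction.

Load 1 — point force P=20 kN at a=5 m (b=L-a=15):
  R_A = Pb²(3a+b)/L³ = 20·15²·(3·5+15)/20³ = 135/8 kN
  M_A = Pab²/L² = 20·5·15²/20² = 225/4 kN·m
  R_B = Pa²(a+3b)/L³ = 20·5²·(5+3·15)/20³ = 25/8 kN
  M_B = -Pa²b/L² = -20·5²·15/20² = -75/4 kN·m
Load 2 — point force P=4 kN at a=8 m (b=L-a=12):
  R_A = Pb²(3a+b)/L³ = 4·12²·(3·8+12)/20³ = 324/125 kN
  M_A = Pab²/L² = 4·8·12²/20² = 288/25 kN·m
  R_B = Pa²(a+3b)/L³ = 4·8²·(8+3·12)/20³ = 176/125 kN
  M_B = -Pa²b/L² = -4·8²·12/20² = -192/25 kN·m
Load 3 — applied couple M₀=18 kN·m at a=12 m (b=L-a=8):
  R_A = 6M₀ab/L³ = 6·18·12·8/20³ = 162/125 kN
  M_A = M₀b(2a-b)/L² = 18·8·(2·12-8)/20² = 144/25 kN·m
  R_B = -6M₀ab/L³ = -6·18·12·8/20³ = -162/125 kN
  M_B = M₀a(2b-a)/L² = 18·12·(2·8-12)/20² = 54/25 kN·m
Load 4 — uniform load w=4 kN/m over full span:
  R_A = wL/2 = 4·20/2 = 40 kN
  M_A = wL²/12 = 4·20²/12 = 400/3 kN·m
  R_B = wL/2 = 4·20/2 = 40 kN
  M_B = -wL²/12 = -4·20²/12 = -400/3 kN·m
Superposition: R_A = 60763/1000 kN, M_A = 62059/300 kN·m, R_B = 43237/1000 kN, M_B = -47281/300 kN·m

R_A = 60763/1000 kN, M_A = 62059/300 kN·m, R_B = 43237/1000 kN, M_B = -47281/300 kN·m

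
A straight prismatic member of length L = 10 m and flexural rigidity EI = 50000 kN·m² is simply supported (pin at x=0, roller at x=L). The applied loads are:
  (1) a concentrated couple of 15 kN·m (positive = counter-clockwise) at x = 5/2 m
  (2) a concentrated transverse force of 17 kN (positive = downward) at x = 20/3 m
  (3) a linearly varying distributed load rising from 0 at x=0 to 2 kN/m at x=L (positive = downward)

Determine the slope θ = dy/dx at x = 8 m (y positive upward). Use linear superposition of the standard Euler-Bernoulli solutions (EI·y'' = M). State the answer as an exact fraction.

Load 1 — applied couple M₀=15 kN·m at a=5/2 m (b=L-a=15/2):
  θ_1 = (M₀x²/(2L)-M₀(x-a)+C₁)/EI  [x>a] with C₁=M₀(3b²-L²)/(6L)=275/16 = (15·8²/(2·10)-15·(8-(5/2))+(275/16))/50000 = -277/800000 rad
Load 2 — point force P=17 kN at a=20/3 m (b=L-a=10/3):
  θ_2 = -Pa(2L²-6Lx+3x²+a²)/(6LEI)  [x>a] = -17·(20/3)·(2·10²-6·10·8+3·8²+(20/3)²)/(6·10·50000) = 833/506250 rad
Load 3 — triangular load w₀=2 kN/m (0→w₀ over full span):
  θ_3 = -w₀(7L⁴-30L²x²+15x⁴)/(360LEI) = -2·(7·10⁴-30·10²·8²+15·8⁴)/(360·10·50000) = 757/1125000 rad
Superposition: θ = Σ θ_i = 638951/324000000 rad ≈ 0.001972 rad

θ(8) = 638951/324000000 rad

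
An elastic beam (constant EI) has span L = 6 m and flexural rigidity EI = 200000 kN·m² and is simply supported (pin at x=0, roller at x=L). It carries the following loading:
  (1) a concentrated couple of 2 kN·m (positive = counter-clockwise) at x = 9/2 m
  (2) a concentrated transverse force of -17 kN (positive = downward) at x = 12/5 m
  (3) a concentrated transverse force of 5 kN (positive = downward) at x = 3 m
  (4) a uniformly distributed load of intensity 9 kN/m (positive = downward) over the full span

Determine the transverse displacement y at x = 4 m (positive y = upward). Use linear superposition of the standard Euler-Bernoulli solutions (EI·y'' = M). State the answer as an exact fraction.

Load 1 — applied couple M₀=2 kN·m at a=9/2 m (b=L-a=3/2):
  y_1 = (M₀x³/(6L)+C₁x)/EI  [x≤a] with C₁=M₀(3b²-L²)/(6L)=-13/8 = (2·4³/(6·6)+(-13/8)·4)/200000 = -53/3600000 m
Load 2 — point force P=-17 kN at a=12/5 m (b=L-a=18/5):
  y_2 = -Pa(L-x)(2Lx-a²-x²)/(6LEI)  [x>a] = -(-17)·(12/5)·(6-4)·(2·6·4-(12/5)²-4²)/(6·6·200000) = 697/2343750 m
Load 3 — point force P=5 kN at a=3 m (b=L-a=3):
  y_3 = -Pa(L-x)(2Lx-a²-x²)/(6LEI)  [x>a] = -5·3·(6-4)·(2·6·4-3²-4²)/(6·6·200000) = -23/240000 m
Load 4 — uniform load w=9 kN/m over full span:
  y_4 = -wx(L³-2Lx²+x³)/(24EI) = -9·4·(6³-2·6·4²+4³)/(24·200000) = -33/50000 m
Superposition: y = Σ y_i = -106463/225000000 m ≈ -0.000473 m

y(4) = -106463/225000000 m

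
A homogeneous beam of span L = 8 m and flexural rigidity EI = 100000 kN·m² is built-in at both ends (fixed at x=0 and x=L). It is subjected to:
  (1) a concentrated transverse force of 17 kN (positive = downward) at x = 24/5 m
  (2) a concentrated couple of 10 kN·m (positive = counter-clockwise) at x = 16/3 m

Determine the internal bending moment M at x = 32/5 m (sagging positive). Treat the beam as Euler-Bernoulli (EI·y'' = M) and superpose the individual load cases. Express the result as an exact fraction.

Load 1 — point force P=17 kN at a=24/5 m (b=L-a=16/5):
  M_1 = Pa²(a+3b)(L-x)/L³ - Pa²b/L²  [x>a] = 17·(24/5)²·((24/5)+3·(16/5))·(8-(32/5))/8³ - 17·(24/5)²·(16/5)/8² = -1224/625 kN·m
Load 2 — applied couple M₀=10 kN·m at a=16/3 m (b=L-a=8/3):
  M_2 = R_Ax - M_A - M₀  [x>a] with R_A=5/3, M_A=10/3 = (5/3)·(32/5) - (10/3) - 10 = -8/3 kN·m
Superposition: M = Σ M_i = -8672/1875 kN·m ≈ -4.625067 kN·m

M(32/5) = -8672/1875 kN·m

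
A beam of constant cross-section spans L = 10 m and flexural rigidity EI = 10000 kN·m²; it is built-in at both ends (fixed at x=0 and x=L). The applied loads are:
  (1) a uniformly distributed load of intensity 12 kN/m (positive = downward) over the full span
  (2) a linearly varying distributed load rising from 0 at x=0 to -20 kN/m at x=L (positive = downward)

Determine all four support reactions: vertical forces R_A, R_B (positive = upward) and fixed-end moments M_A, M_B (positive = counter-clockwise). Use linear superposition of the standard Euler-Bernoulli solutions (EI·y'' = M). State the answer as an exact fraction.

Load 1 — uniform load w=12 kN/m over full span:
  R_A = wL/2 = 12·10/2 = 60 kN
  M_A = wL²/12 = 12·10²/12 = 100 kN·m
  R_B = wL/2 = 12·10/2 = 60 kN
  M_B = -wL²/12 = -12·10²/12 = -100 kN·m
Load 2 — triangular load w₀=-20 kN/m (0→w₀ over full span):
  R_A = 3w₀L/20 = 3·(-20)·10/20 = -30 kN
  M_A = w₀L²/30 = (-20)·10²/30 = -200/3 kN·m
  R_B = 7w₀L/20 = 7·(-20)·10/20 = -70 kN
  M_B = -w₀L²/20 = -(-20)·10²/20 = 100 kN·m
Superposition: R_A = 30 kN, M_A = 100/3 kN·m, R_B = -10 kN, M_B = 0 kN·m

R_A = 30 kN, M_A = 100/3 kN·m, R_B = -10 kN, M_B = 0 kN·m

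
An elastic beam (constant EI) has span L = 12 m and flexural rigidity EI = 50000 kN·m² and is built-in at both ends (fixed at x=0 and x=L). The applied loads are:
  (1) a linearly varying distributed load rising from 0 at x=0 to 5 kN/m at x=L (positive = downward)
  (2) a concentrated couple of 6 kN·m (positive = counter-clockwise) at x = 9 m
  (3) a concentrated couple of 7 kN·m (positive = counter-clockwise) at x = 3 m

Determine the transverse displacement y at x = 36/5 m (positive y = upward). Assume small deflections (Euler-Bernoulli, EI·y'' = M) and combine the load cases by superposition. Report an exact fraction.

Load 1 — triangular load w₀=5 kN/m (0→w₀ over full span):
  y_1 = -w₀x²(L-x)²(x+2L)/(120LEI) = -5·(36/5)²·(12-(36/5))²·((36/5)+2·12)/(120·12·50000) = -25272/9765625 m
Load 2 — applied couple M₀=6 kN·m at a=9 m (b=L-a=3):
  y_2 = (R_Ax³/6 - M_Ax²/2)/EI  [x≤a] with R_A=9/16, M_A=15/8 = ((9/16)·(36/5)³/6 - (15/8)·(36/5)²/2)/50000 = -1701/6250000 m
Load 3 — applied couple M₀=7 kN·m at a=3 m (b=L-a=9):
  y_3 = (R_Ax³/6 - M_Ax²/2 - M₀(x-a)²/2)/EI  [x>a] with R_A=21/32, M_A=-21/16 = ((21/32)·(36/5)³/6 - (-21/16)·(36/5)²/2 - 7·((36/5)-3)²/2)/50000 = 819/3125000 m
Superposition: y = Σ y_i = -405927/156250000 m ≈ -0.002598 m

y(36/5) = -405927/156250000 m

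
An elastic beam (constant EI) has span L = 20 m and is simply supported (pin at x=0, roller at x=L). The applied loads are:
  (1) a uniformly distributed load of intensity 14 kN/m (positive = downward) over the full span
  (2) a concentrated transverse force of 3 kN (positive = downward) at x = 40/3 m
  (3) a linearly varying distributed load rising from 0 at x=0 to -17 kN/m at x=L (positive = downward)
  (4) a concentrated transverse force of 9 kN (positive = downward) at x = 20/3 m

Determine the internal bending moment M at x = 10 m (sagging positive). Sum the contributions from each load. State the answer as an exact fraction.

Load 1 — uniform load w=14 kN/m over full span:
  M_1 = wx(L-x)/2 = 14·10·(20-10)/2 = 700 kN·m
Load 2 — point force P=3 kN at a=40/3 m (b=L-a=20/3):
  M_2 = Pbx/L  [x≤a] = 3·(20/3)·10/20 = 10 kN·m
Load 3 — triangular load w₀=-17 kN/m (0→w₀ over full span):
  M_3 = w₀Lx/6 - w₀x³/(6L) = (-17)·20·10/6 - (-17)·10³/(6·20) = -425 kN·m
Load 4 — point force P=9 kN at a=20/3 m (b=L-a=40/3):
  M_4 = Pa(L-x)/L  [x>a] = 9·(20/3)·(20-10)/20 = 30 kN·m
Superposition: M = Σ M_i = 315 kN·m ≈ 315.000000 kN·m

M(10) = 315 kN·m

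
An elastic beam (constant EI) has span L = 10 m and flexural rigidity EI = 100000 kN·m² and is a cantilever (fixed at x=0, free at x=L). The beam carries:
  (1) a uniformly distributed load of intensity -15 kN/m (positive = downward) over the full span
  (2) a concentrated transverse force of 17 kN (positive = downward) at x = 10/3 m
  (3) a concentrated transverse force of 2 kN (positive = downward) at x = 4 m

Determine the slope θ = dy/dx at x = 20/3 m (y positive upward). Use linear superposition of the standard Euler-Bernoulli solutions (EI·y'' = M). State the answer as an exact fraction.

θ(20/3) = 31009/1350000 rad

Load 1 — uniform load w=-15 kN/m over full span:
  θ_1 = -wx(x²-3Lx+3L²)/(6EI) = -(-15)·(20/3)·((20/3)²-3·10·(20/3)+3·10²)/(6·100000) = 13/540 rad
Load 2 — point force P=17 kN at a=10/3 m (b=L-a=20/3):
  θ_2 = -Pa²/(2EI)  [x>a] = -17·(10/3)²/(2·100000) = -17/18000 rad
Load 3 — point force P=2 kN at a=4 m (b=L-a=6):
  θ_3 = -Pa²/(2EI)  [x>a] = -2·4²/(2·100000) = -1/6250 rad
Superposition: θ = Σ θ_i = 31009/1350000 rad ≈ 0.022970 rad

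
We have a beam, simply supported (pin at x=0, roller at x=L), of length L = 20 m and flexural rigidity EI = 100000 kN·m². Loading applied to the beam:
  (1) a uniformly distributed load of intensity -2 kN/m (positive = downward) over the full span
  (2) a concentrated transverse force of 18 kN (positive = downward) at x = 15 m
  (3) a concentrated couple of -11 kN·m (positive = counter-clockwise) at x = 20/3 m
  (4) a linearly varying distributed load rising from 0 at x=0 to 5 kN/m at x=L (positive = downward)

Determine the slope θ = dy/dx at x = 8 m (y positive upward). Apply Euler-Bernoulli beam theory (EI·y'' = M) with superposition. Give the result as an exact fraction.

Load 1 — uniform load w=-2 kN/m over full span:
  θ_1 = -w(L³-6Lx²+4x³)/(24EI) = -(-2)·(20³-6·20·8²+4·8³)/(24·100000) = 37/18750 rad
Load 2 — point force P=18 kN at a=15 m (b=L-a=5):
  θ_2 = -Pb(L²-b²-3x²)/(6LEI)  [x≤a] = -18·5·(20²-5²-3·8²)/(6·20·100000) = -549/400000 rad
Load 3 — applied couple M₀=-11 kN·m at a=20/3 m (b=L-a=40/3):
  θ_3 = (M₀x²/(2L)-M₀(x-a)+C₁)/EI  [x>a] with C₁=M₀(3b²-L²)/(6L)=-110/9 = ((-11)·8²/(2·20)-(-11)·(8-(20/3))+(-110/9))/100000 = -341/2250000 rad
Load 4 — triangular load w₀=5 kN/m (0→w₀ over full span):
  θ_4 = -w₀(7L⁴-30L²x²+15x⁴)/(360LEI) = -5·(7·20⁴-30·20²·8²+15·8⁴)/(360·20·100000) = -323/112500 rad
Superposition: θ = Σ θ_i = -14531/6000000 rad ≈ -0.002422 rad

θ(8) = -14531/6000000 rad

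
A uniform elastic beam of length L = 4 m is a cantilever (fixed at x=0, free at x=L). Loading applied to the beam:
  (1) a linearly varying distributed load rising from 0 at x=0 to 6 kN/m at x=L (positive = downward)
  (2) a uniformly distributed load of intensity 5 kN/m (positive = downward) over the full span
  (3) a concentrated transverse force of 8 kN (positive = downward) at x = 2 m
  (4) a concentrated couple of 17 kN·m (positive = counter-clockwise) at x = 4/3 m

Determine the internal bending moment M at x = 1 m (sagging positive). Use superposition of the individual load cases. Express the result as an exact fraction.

Load 1 — triangular load w₀=6 kN/m (0→w₀ over full span):
  M_1 = w₀Lx/2 - w₀L²/3 - w₀x³/(6L) = 6·4·1/2 - 6·4²/3 - 6·1³/(6·4) = -81/4 kN·m
Load 2 — uniform load w=5 kN/m over full span:
  M_2 = -w(L-x)²/2 = -5·(4-1)²/2 = -45/2 kN·m
Load 3 — point force P=8 kN at a=2 m (b=L-a=2):
  M_3 = -P(a-x)  [x≤a] = -8·(2-1) = -8 kN·m
Load 4 — applied couple M₀=17 kN·m at a=4/3 m (b=L-a=8/3):
  M_4 = M₀  [x≤a] = 17 = 17 kN·m
Superposition: M = Σ M_i = -135/4 kN·m ≈ -33.750000 kN·m

M(1) = -135/4 kN·m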